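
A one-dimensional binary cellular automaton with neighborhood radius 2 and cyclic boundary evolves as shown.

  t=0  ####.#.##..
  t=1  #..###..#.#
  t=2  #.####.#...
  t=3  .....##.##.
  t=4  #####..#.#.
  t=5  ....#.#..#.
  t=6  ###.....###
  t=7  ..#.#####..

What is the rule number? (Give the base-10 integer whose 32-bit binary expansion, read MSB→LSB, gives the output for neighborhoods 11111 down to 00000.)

1009734043

  [31] ##### => .  t=4,i=2
  [30] ####. => .  t=0,i=2
  [29] ###.# => #  t=0,i=3
  [28] ###.. => #  t=1,i=5
  [27] ##.## => #  t=3,i=7
  [26] ##.#. => #  t=0,i=4
  [25] ##..# => .  t=0,i=9
  [24] ##... => .  t=3,i=10
  [23] #.### => .  t=2,i=2
  [22] #.##. => .  t=0,i=7
  [21] #.#.# => #  t=0,i=5
  [20] #.#.. => .  t=2,i=7
  [19] #..## => #  t=0,i=10
  [18] #..#. => #  t=1,i=7
  [17] #...# => #  t=2,i=9
  [16] #.... => #  t=3,i=0
  [15] .#### => .  t=0,i=1
  [14] .###. => #  t=1,i=4
  [13] .##.# => .  t=3,i=6
  [12] .##.. => #  t=0,i=8
  [11] .#.## => .  t=0,i=6
  [10] .#.#. => .  t=4,i=8
  [9] .#..# => .  t=5,i=7
  [8] .#... => #  t=2,i=8
  [7] ..### => #  t=0,i=0
  [6] ..##. => .  t=3,i=5
  [5] ..#.# => .  t=1,i=8
  [4] ..#.. => #  t=5,i=9
  [3] ...## => #  t=3,i=4
  [2] ...#. => .  t=2,i=10
  [1] ....# => #  t=3,i=3
  [0] ..... => #  t=3,i=1
  bits 00111100001011110101000110011011 = 1009734043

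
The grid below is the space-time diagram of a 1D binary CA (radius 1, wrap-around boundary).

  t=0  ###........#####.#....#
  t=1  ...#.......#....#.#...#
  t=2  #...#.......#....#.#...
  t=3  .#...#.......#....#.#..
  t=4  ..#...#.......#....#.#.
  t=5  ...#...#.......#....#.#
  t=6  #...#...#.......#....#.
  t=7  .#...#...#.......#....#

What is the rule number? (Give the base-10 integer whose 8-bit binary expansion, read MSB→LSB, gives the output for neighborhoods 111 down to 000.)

  [7] ### => .  t=0,i=0
  [6] ##. => .  t=0,i=2
  [5] #.# => #  t=0,i=16
  [4] #.. => #  t=0,i=3
  [3] .## => #  t=0,i=11
  [2] .#. => .  t=0,i=17
  [1] ..# => .  t=0,i=10
  [0] ... => .  t=0,i=4
  bits 00111000 = 56

56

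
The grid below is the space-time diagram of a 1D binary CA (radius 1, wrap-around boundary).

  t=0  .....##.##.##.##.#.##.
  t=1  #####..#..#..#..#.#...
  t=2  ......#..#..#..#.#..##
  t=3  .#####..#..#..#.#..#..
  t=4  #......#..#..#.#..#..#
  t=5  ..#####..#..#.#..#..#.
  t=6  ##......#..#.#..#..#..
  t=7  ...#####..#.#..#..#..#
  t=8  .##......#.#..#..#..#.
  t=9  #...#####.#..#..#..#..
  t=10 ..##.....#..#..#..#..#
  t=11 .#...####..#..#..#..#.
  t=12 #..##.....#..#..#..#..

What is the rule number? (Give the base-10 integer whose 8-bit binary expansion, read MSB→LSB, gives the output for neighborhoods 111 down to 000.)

35

  ###|.  b7=0 t=1,i=1
  ##.|.  b6=0 t=0,i=6
  #.#|#  b5=1 t=0,i=7
  #..|.  b4=0 t=0,i=21
  .##|.  b3=0 t=0,i=5
  .#.|.  b2=0 t=0,i=17
  ..#|#  b1=1 t=0,i=4
  ...|#  b0=1 t=0,i=0
  bits 00100011 = 35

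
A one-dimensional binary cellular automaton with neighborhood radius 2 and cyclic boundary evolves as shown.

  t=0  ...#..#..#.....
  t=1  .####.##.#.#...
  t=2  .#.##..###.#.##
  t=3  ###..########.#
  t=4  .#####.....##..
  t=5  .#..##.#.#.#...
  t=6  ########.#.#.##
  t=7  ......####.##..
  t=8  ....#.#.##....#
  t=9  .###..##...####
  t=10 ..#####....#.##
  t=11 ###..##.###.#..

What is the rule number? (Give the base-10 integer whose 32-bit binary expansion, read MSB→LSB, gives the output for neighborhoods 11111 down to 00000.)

  ##### -> .   bit 31 = 0  t=3,i=7
  ####. -> #   bit 30 = 1  t=1,i=3
  ###.# -> #   bit 29 = 1  t=1,i=4
  ###.. -> #   bit 28 = 1  t=3,i=2
  ##.## -> .   bit 27 = 0  t=1,i=5
  ##.#. -> #   bit 26 = 1  t=1,i=8
  ##..# -> #   bit 25 = 1  t=2,i=5
  ##... -> .   bit 24 = 0  t=4,i=6
  #.### -> .   bit 23 = 0  t=3,i=14
  #.##. -> .   bit 22 = 0  t=1,i=6
  #.#.# -> #   bit 21 = 1  t=1,i=9
  #.#.. -> #   bit 20 = 1  t=1,i=11
  #..## -> #   bit 19 = 1  t=2,i=6
  #..#. -> .   bit 18 = 0  t=0,i=5
  #...# -> .   bit 17 = 0  t=4,i=14
  #.... -> #   bit 16 = 1  t=0,i=11
  .#### -> .   bit 15 = 0  t=1,i=2
  .###. -> #   bit 14 = 1  t=2,i=8
  .##.# -> #   bit 13 = 1  t=1,i=7
  .##.. -> .   bit 12 = 0  t=2,i=4
  .#.## -> #   bit 11 = 1  t=2,i=2
  .#.#. -> .   bit 10 = 0  t=1,i=10
  .#..# -> #   bit 9 = 1  t=0,i=4
  .#... -> .   bit 8 = 0  t=0,i=10
  ..### -> #   bit 7 = 1  t=1,i=1
  ..##. -> #   bit 6 = 1  t=4,i=11
  ..#.# -> .   bit 5 = 0  t=8,i=4
  ..#.. -> #   bit 4 = 1  t=0,i=3
  ...## -> .   bit 3 = 0  t=1,i=0
  ...#. -> #   bit 2 = 1  t=0,i=2
  ....# -> #   bit 1 = 1  t=0,i=1
  ..... -> .   bit 0 = 0  t=0,i=0
  bits 01110110001110010110101011010110 = 1983474390

1983474390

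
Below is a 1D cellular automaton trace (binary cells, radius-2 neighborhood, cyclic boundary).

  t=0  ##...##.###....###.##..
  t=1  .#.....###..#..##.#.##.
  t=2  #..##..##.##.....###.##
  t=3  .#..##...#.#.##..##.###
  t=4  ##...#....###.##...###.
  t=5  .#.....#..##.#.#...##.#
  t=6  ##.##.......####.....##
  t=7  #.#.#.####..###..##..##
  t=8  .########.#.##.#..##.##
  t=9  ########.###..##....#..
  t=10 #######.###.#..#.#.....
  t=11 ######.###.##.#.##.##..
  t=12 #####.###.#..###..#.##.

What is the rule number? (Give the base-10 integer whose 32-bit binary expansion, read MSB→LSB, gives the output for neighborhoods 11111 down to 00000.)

3468024961

  [31] ##### => #  t=8,i=3
  [30] ####. => #  t=6,i=0
  [29] ###.# => .  t=0,i=17
  [28] ###.. => .  t=0,i=10
  [27] ##.## => #  t=0,i=7
  [26] ##.#. => #  t=1,i=17
  [25] ##..# => #  t=0,i=21
  [24] ##... => .  t=0,i=2
  [23] #.### => #  t=0,i=8
  [22] #.##. => .  t=0,i=19
  [21] #.#.# => #  t=1,i=18
  [20] #.#.. => #  t=3,i=1
  [19] #..## => .  t=0,i=22
  [18] #..#. => #  t=1,i=0
  [17] #...# => .  t=0,i=3
  [16] #.... => #  t=0,i=12
  [15] .#### => #  t=6,i=13
  [14] .###. => #  t=0,i=9
  [13] .##.# => .  t=0,i=6
  [12] .##.. => #  t=0,i=1
  [11] .#.## => #  t=1,i=19
  [10] .#.#. => #  t=3,i=10
  [9] .#..# => .  t=1,i=13
  [8] .#... => .  t=1,i=2
  [7] ..### => #  t=0,i=15
  [6] ..##. => .  t=0,i=0
  [5] ..#.# => .  t=3,i=9
  [4] ..#.. => .  t=1,i=1
  [3] ...## => .  t=0,i=4
  [2] ...#. => .  t=3,i=8
  [1] ....# => .  t=0,i=13
  [0] ..... => #  t=1,i=4
  bits 11001110101101011101110010000001 = 3468024961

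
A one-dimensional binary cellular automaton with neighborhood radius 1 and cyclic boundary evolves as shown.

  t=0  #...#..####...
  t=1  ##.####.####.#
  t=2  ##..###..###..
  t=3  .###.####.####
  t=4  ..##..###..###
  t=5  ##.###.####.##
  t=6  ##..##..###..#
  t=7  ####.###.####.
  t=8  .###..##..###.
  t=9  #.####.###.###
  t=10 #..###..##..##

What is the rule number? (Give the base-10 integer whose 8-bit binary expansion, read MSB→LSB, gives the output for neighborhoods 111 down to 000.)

  ### -> #   bit 7 = 1  t=0,i=8
  ##. -> #   bit 6 = 1  t=0,i=10
  #.# -> .   bit 5 = 0  t=1,i=2
  #.. -> #   bit 4 = 1  t=0,i=1
  .## -> .   bit 3 = 0  t=0,i=7
  .#. -> #   bit 2 = 1  t=0,i=0
  ..# -> #   bit 1 = 1  t=0,i=3
  ... -> .   bit 0 = 0  t=0,i=2
  bits 11010110 = 214

214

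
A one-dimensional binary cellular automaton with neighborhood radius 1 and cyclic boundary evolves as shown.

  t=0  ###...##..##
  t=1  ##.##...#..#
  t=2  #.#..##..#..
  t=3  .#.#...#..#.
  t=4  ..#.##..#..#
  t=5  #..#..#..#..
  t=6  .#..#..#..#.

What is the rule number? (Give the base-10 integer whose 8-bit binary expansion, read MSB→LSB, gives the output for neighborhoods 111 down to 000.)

  [7] ### => #  t=0,i=0
  [6] ##. => .  t=0,i=2
  [5] #.# => #  t=1,i=2
  [4] #.. => #  t=0,i=3
  [3] .## => .  t=0,i=6
  [2] .#. => .  t=1,i=8
  [1] ..# => .  t=0,i=5
  [0] ... => #  t=0,i=4
  bits 10110001 = 177

177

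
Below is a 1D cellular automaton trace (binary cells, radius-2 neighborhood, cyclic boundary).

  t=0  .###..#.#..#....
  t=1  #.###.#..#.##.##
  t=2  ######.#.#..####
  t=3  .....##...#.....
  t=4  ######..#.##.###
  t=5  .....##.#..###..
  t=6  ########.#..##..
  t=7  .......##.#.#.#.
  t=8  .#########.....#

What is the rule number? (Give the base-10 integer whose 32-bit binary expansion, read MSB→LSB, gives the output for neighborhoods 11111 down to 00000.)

1048732539

  [31] ##### => .  t=2,i=0
  [30] ####. => .  t=2,i=4
  [29] ###.# => #  t=1,i=0
  [28] ###.. => #  t=0,i=3
  [27] ##.## => #  t=1,i=1
  [26] ##.#. => #  t=1,i=5
  [25] ##..# => #  t=0,i=4
  [24] ##... => .  t=3,i=7
  [23] #.### => #  t=1,i=2
  [22] #.##. => .  t=1,i=11
  [21] #.#.# => .  t=2,i=7
  [20] #.#.. => .  t=0,i=8
  [19] #..## => .  t=2,i=11
  [18] #..#. => .  t=0,i=5
  [17] #...# => #  t=3,i=8
  [16] #.... => .  t=0,i=13
  [15] .#### => .  t=2,i=13
  [14] .###. => #  t=0,i=2
  [13] .##.# => #  t=1,i=12
  [12] .##.. => .  t=3,i=6
  [11] .#.## => .  t=1,i=10
  [10] .#.#. => .  t=0,i=7
  [9] .#..# => #  t=0,i=9
  [8] .#... => #  t=0,i=12
  [7] ..### => .  t=0,i=1
  [6] ..##. => #  t=3,i=5
  [5] ..#.# => #  t=0,i=6
  [4] ..#.. => #  t=0,i=11
  [3] ...## => #  t=0,i=0
  [2] ...#. => .  t=3,i=9
  [1] ....# => #  t=0,i=15
  [0] ..... => #  t=0,i=14
  bits 00111110100000100110001101111011 = 1048732539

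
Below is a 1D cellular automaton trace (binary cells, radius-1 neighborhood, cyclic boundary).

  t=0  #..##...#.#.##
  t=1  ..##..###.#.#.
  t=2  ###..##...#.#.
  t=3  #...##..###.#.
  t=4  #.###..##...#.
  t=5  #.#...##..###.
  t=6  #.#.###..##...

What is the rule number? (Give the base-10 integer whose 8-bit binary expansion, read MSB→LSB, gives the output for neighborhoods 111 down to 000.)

15

  [7] ### => .  t=0,i=13
  [6] ##. => .  t=0,i=0
  [5] #.# => .  t=0,i=9
  [4] #.. => .  t=0,i=1
  [3] .## => #  t=0,i=3
  [2] .#. => #  t=0,i=8
  [1] ..# => #  t=0,i=2
  [0] ... => #  t=0,i=6
  bits 00001111 = 15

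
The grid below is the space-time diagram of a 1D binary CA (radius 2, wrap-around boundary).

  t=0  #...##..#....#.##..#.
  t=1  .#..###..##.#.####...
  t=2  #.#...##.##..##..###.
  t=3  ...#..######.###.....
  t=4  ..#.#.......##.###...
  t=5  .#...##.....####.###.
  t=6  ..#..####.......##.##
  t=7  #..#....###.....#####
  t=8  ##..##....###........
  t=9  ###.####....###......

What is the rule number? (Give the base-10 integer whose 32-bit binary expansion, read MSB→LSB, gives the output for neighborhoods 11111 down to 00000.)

  ##### -> .   bit 31 = 0  t=3,i=8
  ####. -> .   bit 30 = 0  t=1,i=16
  ###.# -> .   bit 29 = 0  t=2,i=19
  ###.. -> #   bit 28 = 1  t=1,i=6
  ##.## -> #   bit 27 = 1  t=2,i=8
  ##.#. -> .   bit 26 = 0  t=1,i=11
  ##..# -> #   bit 25 = 1  t=0,i=6
  ##... -> #   bit 24 = 1  t=1,i=18
  #.### -> #   bit 23 = 1  t=1,i=14
  #.##. -> #   bit 22 = 1  t=0,i=15
  #.#.# -> .   bit 21 = 0  t=1,i=12
  #.#.. -> .   bit 20 = 0  t=0,i=0
  #..## -> .   bit 19 = 0  t=1,i=3
  #..#. -> .   bit 18 = 0  t=0,i=7
  #...# -> .   bit 17 = 0  t=0,i=2
  #.... -> #   bit 16 = 1  t=0,i=10
  .#### -> .   bit 15 = 0  t=1,i=15
  .###. -> .   bit 14 = 0  t=1,i=5
  .##.# -> #   bit 13 = 1  t=1,i=10
  .##.. -> #   bit 12 = 1  t=0,i=5
  .#.## -> #   bit 11 = 1  t=0,i=14
  .#.#. -> .   bit 10 = 0  t=0,i=20
  .#..# -> #   bit 9 = 1  t=1,i=2
  .#... -> #   bit 8 = 1  t=0,i=1
  ..### -> .   bit 7 = 0  t=1,i=4
  ..##. -> #   bit 6 = 1  t=0,i=4
  ..#.# -> .   bit 5 = 0  t=0,i=13
  ..#.. -> .   bit 4 = 0  t=0,i=8
  ...## -> .   bit 3 = 0  t=0,i=3
  ...#. -> #   bit 2 = 1  t=0,i=12
  ....# -> .   bit 1 = 0  t=0,i=11
  ..... -> .   bit 0 = 0  t=3,i=0
  bits 00011011110000010011101101000100 = 465648452

465648452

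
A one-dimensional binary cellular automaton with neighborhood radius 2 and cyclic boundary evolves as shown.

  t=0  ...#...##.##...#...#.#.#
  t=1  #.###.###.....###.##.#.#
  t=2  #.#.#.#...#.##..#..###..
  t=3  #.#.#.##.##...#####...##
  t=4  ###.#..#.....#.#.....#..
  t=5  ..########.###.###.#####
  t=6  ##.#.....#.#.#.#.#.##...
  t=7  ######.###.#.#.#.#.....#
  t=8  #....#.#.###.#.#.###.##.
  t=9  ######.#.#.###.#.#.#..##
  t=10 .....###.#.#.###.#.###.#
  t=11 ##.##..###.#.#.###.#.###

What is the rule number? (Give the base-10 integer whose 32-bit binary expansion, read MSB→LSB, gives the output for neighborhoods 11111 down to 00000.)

649962366

  nb #####: next=.  (t=3,i=16, bit31=0)
  nb ####.: next=.  (t=3,i=17, bit30=0)
  nb ###.#: next=#  (t=1,i=4, bit29=1)
  nb ###..: next=.  (t=1,i=8, bit28=0)
  nb ##.##: next=.  (t=0,i=9, bit27=0)
  nb ##.#.: next=#  (t=1,i=20, bit26=1)
  nb ##..#: next=#  (t=2,i=14, bit25=1)
  nb ##...: next=.  (t=0,i=12, bit24=0)
  nb #.###: next=#  (t=1,i=2, bit23=1)
  nb #.##.: next=.  (t=0,i=10, bit22=0)
  nb #.#.#: next=#  (t=0,i=21, bit21=1)
  nb #.#..: next=#  (t=0,i=23, bit20=1)
  nb #..##: next=#  (t=2,i=18, bit19=1)
  nb #..#.: next=#  (t=2,i=15, bit18=1)
  nb #...#: next=.  (t=0,i=1, bit17=0)
  nb #....: next=#  (t=1,i=10, bit16=1)
  nb .####: next=#  (t=3,i=15, bit15=1)
  nb .###.: next=.  (t=1,i=3, bit14=0)
  nb .##.#: next=#  (t=0,i=8, bit13=1)
  nb .##..: next=.  (t=0,i=11, bit12=0)
  nb .#.##: next=.  (t=1,i=22, bit11=0)
  nb .#.#.: next=.  (t=0,i=20, bit10=0)
  nb .#..#: next=#  (t=2,i=17, bit9=1)
  nb .#...: next=#  (t=0,i=0, bit8=1)
  nb ..###: next=.  (t=1,i=14, bit7=0)
  nb ..##.: next=#  (t=0,i=7, bit6=1)
  nb ..#.#: next=#  (t=0,i=19, bit5=1)
  nb ..#..: next=#  (t=0,i=3, bit4=1)
  nb ...##: next=#  (t=0,i=6, bit3=1)
  nb ...#.: next=#  (t=0,i=2, bit2=1)
  nb ....#: next=#  (t=1,i=12, bit1=1)
  nb .....: next=.  (t=1,i=11, bit0=0)
  bits 00100110101111011010001101111110 = 649962366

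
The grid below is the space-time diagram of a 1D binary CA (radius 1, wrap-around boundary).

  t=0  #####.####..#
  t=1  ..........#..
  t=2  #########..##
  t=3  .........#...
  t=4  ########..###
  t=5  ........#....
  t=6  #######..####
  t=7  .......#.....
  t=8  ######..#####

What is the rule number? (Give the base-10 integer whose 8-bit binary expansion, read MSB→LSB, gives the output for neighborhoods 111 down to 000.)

  [7] ### => .  t=0,i=0
  [6] ##. => .  t=0,i=4
  [5] #.# => .  t=0,i=5
  [4] #.. => #  t=0,i=10
  [3] .## => .  t=0,i=6
  [2] .#. => .  t=1,i=10
  [1] ..# => .  t=0,i=11
  [0] ... => #  t=1,i=0
  bits 00010001 = 17

17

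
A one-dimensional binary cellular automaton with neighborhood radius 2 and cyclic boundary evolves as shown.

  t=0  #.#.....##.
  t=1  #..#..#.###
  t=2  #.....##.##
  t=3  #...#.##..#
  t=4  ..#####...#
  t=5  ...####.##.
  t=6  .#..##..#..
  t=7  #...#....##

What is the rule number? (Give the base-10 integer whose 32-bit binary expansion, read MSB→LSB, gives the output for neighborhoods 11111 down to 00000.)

3563252070

  [31] ##### => #  t=4,i=4
  [30] ####. => #  t=1,i=10
  [29] ###.# => .  t=5,i=6
  [28] ###.. => #  t=1,i=0
  [27] ##.## => .  t=2,i=8
  [26] ##.#. => #  t=0,i=10
  [25] ##..# => .  t=1,i=1
  [24] ##... => .  t=2,i=1
  [23] #.### => .  t=1,i=8
  [22] #.##. => #  t=3,i=6
  [21] #.#.# => #  t=0,i=0
  [20] #.#.. => .  t=0,i=2
  [19] #..## => .  t=3,i=9
  [18] #..#. => .  t=1,i=2
  [17] #...# => #  t=3,i=2
  [16] #.... => .  t=0,i=4
  [15] .#### => #  t=1,i=9
  [14] .###. => #  t=2,i=10
  [13] .##.# => #  t=0,i=9
  [12] .##.. => .  t=3,i=0
  [11] .#.## => #  t=1,i=7
  [10] .#.#. => .  t=0,i=1
  [9] .#..# => .  t=1,i=4
  [8] .#... => #  t=0,i=3
  [7] ..### => .  t=4,i=2
  [6] ..##. => #  t=0,i=8
  [5] ..#.# => #  t=1,i=6
  [4] ..#.. => .  t=1,i=3
  [3] ...## => .  t=0,i=7
  [2] ...#. => #  t=3,i=3
  [1] ....# => #  t=0,i=6
  [0] ..... => .  t=0,i=5
  bits 11010100011000101110100101100110 = 3563252070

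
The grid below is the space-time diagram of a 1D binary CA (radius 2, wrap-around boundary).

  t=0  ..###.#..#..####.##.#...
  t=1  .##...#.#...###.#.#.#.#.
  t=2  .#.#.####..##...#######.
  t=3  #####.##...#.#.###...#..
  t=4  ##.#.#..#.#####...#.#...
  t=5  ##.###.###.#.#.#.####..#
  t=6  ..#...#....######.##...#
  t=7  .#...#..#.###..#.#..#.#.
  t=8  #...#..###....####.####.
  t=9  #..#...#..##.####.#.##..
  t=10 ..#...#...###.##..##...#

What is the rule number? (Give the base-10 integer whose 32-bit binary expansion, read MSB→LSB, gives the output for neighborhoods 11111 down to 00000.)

1228254444

  [31] ##### => .  t=2,i=18
  [30] ####. => #  t=0,i=14
  [29] ###.# => .  t=0,i=4
  [28] ###.. => .  t=2,i=8
  [27] ##.## => #  t=0,i=16
  [26] ##.#. => .  t=0,i=5
  [25] ##..# => .  t=2,i=9
  [24] ##... => #  t=1,i=3
  [23] #.### => .  t=2,i=5
  [22] #.##. => .  t=0,i=17
  [21] #.#.# => #  t=1,i=16
  [20] #.#.. => #  t=0,i=6
  [19] #..## => .  t=0,i=11
  [18] #..#. => #  t=0,i=8
  [17] #...# => .  t=1,i=4
  [16] #.... => #  t=0,i=22
  [15] .#### => #  t=0,i=13
  [14] .###. => .  t=0,i=3
  [13] .##.# => #  t=0,i=18
  [12] .##.. => .  t=1,i=2
  [11] .#.## => #  t=2,i=4
  [10] .#.#. => #  t=1,i=7
  [9] .#..# => .  t=0,i=7
  [8] .#... => .  t=0,i=21
  [7] ..### => #  t=0,i=2
  [6] ..##. => #  t=1,i=1
  [5] ..#.# => #  t=1,i=6
  [4] ..#.. => .  t=0,i=9
  [3] ...## => #  t=0,i=1
  [2] ...#. => #  t=1,i=5
  [1] ....# => .  t=0,i=0
  [0] ..... => .  t=0,i=23
  bits 01001001001101011010110011101100 = 1228254444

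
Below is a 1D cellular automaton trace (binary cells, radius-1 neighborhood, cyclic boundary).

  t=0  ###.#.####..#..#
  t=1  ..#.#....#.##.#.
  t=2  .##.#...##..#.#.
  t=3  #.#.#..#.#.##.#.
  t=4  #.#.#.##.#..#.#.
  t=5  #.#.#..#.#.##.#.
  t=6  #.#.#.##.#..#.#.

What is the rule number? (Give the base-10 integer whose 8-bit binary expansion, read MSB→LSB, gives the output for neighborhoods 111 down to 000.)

70

  nb ###: next=.  (t=0,i=0, bit7=0)
  nb ##.: next=#  (t=0,i=2, bit6=1)
  nb #.#: next=.  (t=0,i=3, bit5=0)
  nb #..: next=.  (t=0,i=10, bit4=0)
  nb .##: next=.  (t=0,i=6, bit3=0)
  nb .#.: next=#  (t=0,i=4, bit2=1)
  nb ..#: next=#  (t=0,i=11, bit1=1)
  nb ...: next=.  (t=1,i=0, bit0=0)
  bits 01000110 = 70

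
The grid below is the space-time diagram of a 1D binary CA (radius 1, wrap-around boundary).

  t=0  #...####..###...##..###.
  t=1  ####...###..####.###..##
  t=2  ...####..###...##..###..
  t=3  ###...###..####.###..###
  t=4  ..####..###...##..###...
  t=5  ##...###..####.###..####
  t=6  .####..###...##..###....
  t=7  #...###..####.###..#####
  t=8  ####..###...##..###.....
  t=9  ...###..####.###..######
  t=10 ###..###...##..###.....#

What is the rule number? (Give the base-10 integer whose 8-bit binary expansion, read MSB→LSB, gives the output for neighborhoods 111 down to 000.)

  ###|.  b7=0 t=0,i=5
  ##.|#  b6=1 t=0,i=7
  #.#|#  b5=1 t=0,i=23
  #..|#  b4=1 t=0,i=1
  .##|.  b3=0 t=0,i=4
  .#.|#  b2=1 t=0,i=0
  ..#|#  b1=1 t=0,i=3
  ...|#  b0=1 t=0,i=2
  bits 01110111 = 119

119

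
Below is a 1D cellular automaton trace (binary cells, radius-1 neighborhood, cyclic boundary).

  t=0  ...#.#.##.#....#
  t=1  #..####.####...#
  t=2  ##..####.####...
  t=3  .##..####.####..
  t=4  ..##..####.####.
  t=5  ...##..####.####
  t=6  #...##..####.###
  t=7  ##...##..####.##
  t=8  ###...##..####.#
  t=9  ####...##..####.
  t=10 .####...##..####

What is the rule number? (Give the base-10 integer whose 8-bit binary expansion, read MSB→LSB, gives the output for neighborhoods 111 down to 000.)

244

  ###|#  b7=1 t=1,i=4
  ##.|#  b6=1 t=0,i=8
  #.#|#  b5=1 t=0,i=4
  #..|#  b4=1 t=0,i=0
  .##|.  b3=0 t=0,i=7
  .#.|#  b2=1 t=0,i=3
  ..#|.  b1=0 t=0,i=2
  ...|.  b0=0 t=0,i=1
  bits 11110100 = 244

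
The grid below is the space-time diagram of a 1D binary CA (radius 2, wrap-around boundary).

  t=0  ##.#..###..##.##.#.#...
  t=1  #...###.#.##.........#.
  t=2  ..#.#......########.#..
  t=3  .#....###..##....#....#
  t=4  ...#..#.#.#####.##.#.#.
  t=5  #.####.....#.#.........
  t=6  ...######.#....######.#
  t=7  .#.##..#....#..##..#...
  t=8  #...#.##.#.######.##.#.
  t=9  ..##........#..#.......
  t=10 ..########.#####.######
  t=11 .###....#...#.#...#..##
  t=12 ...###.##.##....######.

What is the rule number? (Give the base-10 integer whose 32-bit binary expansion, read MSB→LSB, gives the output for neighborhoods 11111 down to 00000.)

1359975125

  [31] ##### => .  t=2,i=13
  [30] ####. => #  t=2,i=17
  [29] ###.# => .  t=1,i=6
  [28] ###.. => #  t=0,i=8
  [27] ##.## => .  t=0,i=13
  [26] ##.#. => .  t=0,i=2
  [25] ##..# => .  t=0,i=9
  [24] ##... => #  t=1,i=12
  [23] #.### => .  t=4,i=10
  [22] #.##. => .  t=0,i=14
  [21] #.#.# => .  t=0,i=17
  [20] #.#.. => .  t=0,i=3
  [19] #..## => #  t=0,i=5
  [18] #..#. => #  t=4,i=5
  [17] #...# => #  t=0,i=21
  [16] #.... => #  t=1,i=13
  [15] .#### => #  t=2,i=12
  [14] .###. => .  t=0,i=7
  [13] .##.# => .  t=0,i=1
  [12] .##.. => #  t=1,i=11
  [11] .#.## => .  t=1,i=9
  [10] .#.#. => .  t=0,i=18
  [9] .#..# => #  t=0,i=4
  [8] .#... => .  t=0,i=20
  [7] ..### => #  t=0,i=6
  [6] ..##. => #  t=0,i=0
  [5] ..#.# => .  t=1,i=21
  [4] ..#.. => #  t=3,i=17
  [3] ...## => .  t=0,i=22
  [2] ...#. => #  t=1,i=20
  [1] ....# => .  t=1,i=19
  [0] ..... => #  t=1,i=14
  bits 01010001000011111001001011010101 = 1359975125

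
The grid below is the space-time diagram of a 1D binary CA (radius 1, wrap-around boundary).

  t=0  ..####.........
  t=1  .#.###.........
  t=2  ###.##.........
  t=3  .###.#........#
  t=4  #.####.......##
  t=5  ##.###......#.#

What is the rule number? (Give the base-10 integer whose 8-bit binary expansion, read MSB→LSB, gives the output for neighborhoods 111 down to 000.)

230

  ### -> #   bit 7 = 1  t=0,i=3
  ##. -> #   bit 6 = 1  t=0,i=5
  #.# -> #   bit 5 = 1  t=1,i=2
  #.. -> .   bit 4 = 0  t=0,i=6
  .## -> .   bit 3 = 0  t=0,i=2
  .#. -> #   bit 2 = 1  t=1,i=1
  ..# -> #   bit 1 = 1  t=0,i=1
  ... -> .   bit 0 = 0  t=0,i=0
  bits 11100110 = 230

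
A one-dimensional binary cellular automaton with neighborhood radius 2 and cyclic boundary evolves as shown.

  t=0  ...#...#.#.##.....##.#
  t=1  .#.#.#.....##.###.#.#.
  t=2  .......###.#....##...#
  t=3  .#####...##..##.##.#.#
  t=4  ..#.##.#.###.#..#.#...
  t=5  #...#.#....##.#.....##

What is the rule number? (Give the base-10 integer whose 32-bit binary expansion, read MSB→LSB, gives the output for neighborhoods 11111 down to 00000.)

1984139859

  #####|.  b31=0 t=3,i=3
  ####.|#  b30=1 t=3,i=4
  ###.#|#  b29=1 t=1,i=16
  ###..|#  b28=1 t=3,i=5
  ##.##|.  b27=0 t=1,i=13
  ##.#.|#  b26=1 t=0,i=20
  ##..#|#  b25=1 t=3,i=11
  ##...|.  b24=0 t=0,i=13
  #.###|.  b23=0 t=1,i=14
  #.##.|#  b22=1 t=0,i=11
  #.#.#|.  b21=0 t=0,i=9
  #.#..|.  b20=0 t=0,i=21
  #..##|.  b19=0 t=3,i=12
  #..#.|.  b18=0 t=1,i=0
  #...#|#  b17=1 t=0,i=1
  #....|#  b16=1 t=0,i=14
  .####|#  b15=1 t=3,i=2
  .###.|.  b14=0 t=1,i=15
  .##.#|.  b13=0 t=0,i=19
  .##..|#  b12=1 t=0,i=12
  .#.##|.  b11=0 t=0,i=10
  .#.#.|.  b10=0 t=0,i=8
  .#..#|#  b9=1 t=1,i=21
  .#...|.  b8=0 t=0,i=0
  ..###|.  b7=0 t=2,i=7
  ..##.|#  b6=1 t=0,i=18
  ..#.#|.  b5=0 t=0,i=7
  ..#..|#  b4=1 t=0,i=3
  ...##|.  b3=0 t=0,i=17
  ...#.|.  b2=0 t=0,i=2
  ....#|#  b1=1 t=0,i=16
  .....|#  b0=1 t=0,i=15
  bits 01110110010000111001001001010011 = 1984139859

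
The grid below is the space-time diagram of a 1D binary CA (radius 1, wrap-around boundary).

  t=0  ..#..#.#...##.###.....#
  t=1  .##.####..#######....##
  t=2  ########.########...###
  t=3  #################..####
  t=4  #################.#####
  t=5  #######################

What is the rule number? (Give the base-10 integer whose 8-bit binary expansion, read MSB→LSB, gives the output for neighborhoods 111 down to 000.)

  nb ###: next=#  (t=0,i=15, bit7=1)
  nb ##.: next=#  (t=0,i=12, bit6=1)
  nb #.#: next=#  (t=0,i=6, bit5=1)
  nb #..: next=.  (t=0,i=0, bit4=0)
  nb .##: next=#  (t=0,i=11, bit3=1)
  nb .#.: next=#  (t=0,i=2, bit2=1)
  nb ..#: next=#  (t=0,i=1, bit1=1)
  nb ...: next=.  (t=0,i=9, bit0=0)
  bits 11101110 = 238

238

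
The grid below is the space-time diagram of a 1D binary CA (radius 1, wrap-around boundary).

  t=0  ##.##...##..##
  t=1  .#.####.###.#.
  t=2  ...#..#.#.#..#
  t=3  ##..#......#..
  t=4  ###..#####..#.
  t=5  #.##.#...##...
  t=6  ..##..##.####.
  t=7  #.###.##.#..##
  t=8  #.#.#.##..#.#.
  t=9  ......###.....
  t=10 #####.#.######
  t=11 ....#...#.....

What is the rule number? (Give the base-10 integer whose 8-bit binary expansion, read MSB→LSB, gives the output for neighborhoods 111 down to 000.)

  [7] ### => .  t=0,i=0
  [6] ##. => #  t=0,i=1
  [5] #.# => .  t=0,i=2
  [4] #.. => #  t=0,i=5
  [3] .## => #  t=0,i=3
  [2] .#. => .  t=1,i=1
  [1] ..# => .  t=0,i=7
  [0] ... => #  t=0,i=6
  bits 01011001 = 89

89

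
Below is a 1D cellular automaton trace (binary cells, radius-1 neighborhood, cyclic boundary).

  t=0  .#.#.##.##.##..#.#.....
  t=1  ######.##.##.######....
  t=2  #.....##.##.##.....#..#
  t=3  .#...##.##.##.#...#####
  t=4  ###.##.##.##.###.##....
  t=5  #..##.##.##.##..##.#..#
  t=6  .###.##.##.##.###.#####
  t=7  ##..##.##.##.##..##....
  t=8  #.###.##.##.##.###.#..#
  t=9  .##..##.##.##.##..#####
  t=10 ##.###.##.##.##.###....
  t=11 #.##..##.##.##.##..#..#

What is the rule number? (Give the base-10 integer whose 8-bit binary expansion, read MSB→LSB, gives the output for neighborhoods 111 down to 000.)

62

  ### -> .   bit 7 = 0  t=1,i=1
  ##. -> .   bit 6 = 0  t=0,i=6
  #.# -> #   bit 5 = 1  t=0,i=2
  #.. -> #   bit 4 = 1  t=0,i=13
  .## -> #   bit 3 = 1  t=0,i=5
  .#. -> #   bit 2 = 1  t=0,i=1
  ..# -> #   bit 1 = 1  t=0,i=0
  ... -> .   bit 0 = 0  t=0,i=19
  bits 00111110 = 62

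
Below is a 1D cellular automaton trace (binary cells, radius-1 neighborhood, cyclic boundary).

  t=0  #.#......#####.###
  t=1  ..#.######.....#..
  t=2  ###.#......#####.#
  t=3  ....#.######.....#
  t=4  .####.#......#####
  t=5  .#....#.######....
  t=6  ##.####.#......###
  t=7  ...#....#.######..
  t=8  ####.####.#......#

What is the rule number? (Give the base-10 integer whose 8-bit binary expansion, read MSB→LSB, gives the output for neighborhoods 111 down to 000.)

  [7] ### => .  t=0,i=10
  [6] ##. => .  t=0,i=0
  [5] #.# => .  t=0,i=1
  [4] #.. => .  t=0,i=3
  [3] .## => #  t=0,i=9
  [2] .#. => #  t=0,i=2
  [1] ..# => #  t=0,i=8
  [0] ... => #  t=0,i=4
  bits 00001111 = 15

15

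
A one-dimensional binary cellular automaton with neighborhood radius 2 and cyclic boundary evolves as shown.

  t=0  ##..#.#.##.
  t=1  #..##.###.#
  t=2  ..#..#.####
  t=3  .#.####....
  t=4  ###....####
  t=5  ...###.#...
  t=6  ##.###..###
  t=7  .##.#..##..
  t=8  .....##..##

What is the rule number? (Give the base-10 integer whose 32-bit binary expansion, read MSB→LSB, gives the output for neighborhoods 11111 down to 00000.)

  nb #####: next=.  (t=4,i=0, bit31=0)
  nb ####.: next=.  (t=2,i=9, bit30=0)
  nb ###.#: next=#  (t=1,i=8, bit29=1)
  nb ###..: next=.  (t=2,i=10, bit28=0)
  nb ##.##: next=#  (t=0,i=10, bit27=1)
  nb ##.#.: next=.  (t=5,i=6, bit26=0)
  nb ##..#: next=.  (t=0,i=2, bit25=0)
  nb ##...: next=#  (t=3,i=7, bit24=1)
  nb #.###: next=.  (t=1,i=6, bit23=0)
  nb #.##.: next=#  (t=0,i=0, bit22=1)
  nb #.#.#: next=#  (t=0,i=6, bit21=1)
  nb #.#..: next=.  (t=5,i=7, bit20=0)
  nb #..##: next=#  (t=1,i=2, bit19=1)
  nb #..#.: next=#  (t=0,i=3, bit18=1)
  nb #...#: next=#  (t=7,i=10, bit17=1)
  nb #....: next=#  (t=3,i=8, bit16=1)
  nb .####: next=.  (t=2,i=8, bit15=0)
  nb .###.: next=#  (t=1,i=7, bit14=1)
  nb .##.#: next=.  (t=0,i=9, bit13=0)
  nb .##..: next=.  (t=0,i=1, bit12=0)
  nb .#.##: next=#  (t=0,i=7, bit11=1)
  nb .#.#.: next=.  (t=0,i=5, bit10=0)
  nb .#..#: next=#  (t=2,i=3, bit9=1)
  nb .#...: next=#  (t=5,i=8, bit8=1)
  nb ..###: next=#  (t=4,i=7, bit7=1)
  nb ..##.: next=.  (t=1,i=3, bit6=0)
  nb ..#.#: next=#  (t=0,i=4, bit5=1)
  nb ..#..: next=.  (t=2,i=2, bit4=0)
  nb ...##: next=.  (t=4,i=6, bit3=0)
  nb ...#.: next=#  (t=3,i=0, bit2=1)
  nb ....#: next=#  (t=3,i=10, bit1=1)
  nb .....: next=#  (t=3,i=9, bit0=1)
  bits 00101001011011110100101110100111 = 695159719

695159719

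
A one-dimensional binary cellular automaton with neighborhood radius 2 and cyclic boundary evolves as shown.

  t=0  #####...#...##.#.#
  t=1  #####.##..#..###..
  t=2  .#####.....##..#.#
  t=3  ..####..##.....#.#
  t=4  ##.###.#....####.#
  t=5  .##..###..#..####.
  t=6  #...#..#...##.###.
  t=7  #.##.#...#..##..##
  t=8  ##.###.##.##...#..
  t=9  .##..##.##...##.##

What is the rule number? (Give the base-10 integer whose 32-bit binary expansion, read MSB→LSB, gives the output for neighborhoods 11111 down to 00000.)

4231701031

  #####|#  b31=1 t=0,i=1
  ####.|#  b30=1 t=0,i=3
  ###.#|#  b29=1 t=1,i=4
  ###..|#  b28=1 t=0,i=4
  ##.##|#  b27=1 t=1,i=5
  ##.#.|#  b26=1 t=0,i=14
  ##..#|.  b25=0 t=1,i=8
  ##...|.  b24=0 t=0,i=5
  #.###|.  b23=0 t=0,i=17
  #.##.|.  b22=0 t=1,i=6
  #.#.#|#  b21=1 t=0,i=15
  #.#..|#  b20=1 t=3,i=17
  #..##|#  b19=1 t=1,i=12
  #..#.|.  b18=0 t=1,i=9
  #...#|#  b17=1 t=0,i=6
  #....|.  b16=0 t=2,i=7
  .####|#  b15=1 t=0,i=0
  .###.|.  b14=0 t=1,i=14
  .##.#|#  b13=1 t=0,i=13
  .##..|.  b12=0 t=1,i=7
  .#.##|.  b11=0 t=0,i=16
  .#.#.|.  b10=0 t=2,i=16
  .#..#|#  b9=1 t=1,i=11
  .#...|.  b8=0 t=0,i=9
  ..###|.  b7=0 t=1,i=0
  ..##.|.  b6=0 t=0,i=12
  ..#.#|#  b5=1 t=2,i=15
  ..#..|.  b4=0 t=0,i=8
  ...##|.  b3=0 t=0,i=11
  ...#.|#  b2=1 t=0,i=7
  ....#|#  b1=1 t=2,i=9
  .....|#  b0=1 t=2,i=8
  bits 11111100001110101010001000100111 = 4231701031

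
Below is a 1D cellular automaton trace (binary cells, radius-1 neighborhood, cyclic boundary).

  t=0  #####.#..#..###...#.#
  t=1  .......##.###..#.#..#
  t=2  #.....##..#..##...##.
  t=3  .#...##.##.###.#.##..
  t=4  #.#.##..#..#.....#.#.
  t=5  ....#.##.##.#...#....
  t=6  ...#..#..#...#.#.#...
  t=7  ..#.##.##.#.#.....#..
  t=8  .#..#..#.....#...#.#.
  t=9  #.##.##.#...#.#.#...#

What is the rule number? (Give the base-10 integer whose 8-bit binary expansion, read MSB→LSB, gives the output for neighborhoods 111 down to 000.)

26

  ### -> .   bit 7 = 0  t=0,i=0
  ##. -> .   bit 6 = 0  t=0,i=4
  #.# -> .   bit 5 = 0  t=0,i=5
  #.. -> #   bit 4 = 1  t=0,i=7
  .## -> #   bit 3 = 1  t=0,i=12
  .#. -> .   bit 2 = 0  t=0,i=6
  ..# -> #   bit 1 = 1  t=0,i=8
  ... -> .   bit 0 = 0  t=0,i=16
  bits 00011010 = 26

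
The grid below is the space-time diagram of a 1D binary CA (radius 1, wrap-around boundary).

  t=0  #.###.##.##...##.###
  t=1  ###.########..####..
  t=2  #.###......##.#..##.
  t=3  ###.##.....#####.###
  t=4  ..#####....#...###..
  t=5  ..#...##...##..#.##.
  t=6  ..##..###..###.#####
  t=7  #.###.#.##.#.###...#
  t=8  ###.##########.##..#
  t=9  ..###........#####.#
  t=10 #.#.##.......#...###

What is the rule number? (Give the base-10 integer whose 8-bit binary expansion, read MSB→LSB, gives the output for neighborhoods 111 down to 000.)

  ### -> .   bit 7 = 0  t=0,i=3
  ##. -> #   bit 6 = 1  t=0,i=0
  #.# -> #   bit 5 = 1  t=0,i=1
  #.. -> #   bit 4 = 1  t=0,i=11
  .## -> #   bit 3 = 1  t=0,i=2
  .#. -> #   bit 2 = 1  t=2,i=0
  ..# -> .   bit 1 = 0  t=0,i=13
  ... -> .   bit 0 = 0  t=0,i=12
  bits 01111100 = 124

124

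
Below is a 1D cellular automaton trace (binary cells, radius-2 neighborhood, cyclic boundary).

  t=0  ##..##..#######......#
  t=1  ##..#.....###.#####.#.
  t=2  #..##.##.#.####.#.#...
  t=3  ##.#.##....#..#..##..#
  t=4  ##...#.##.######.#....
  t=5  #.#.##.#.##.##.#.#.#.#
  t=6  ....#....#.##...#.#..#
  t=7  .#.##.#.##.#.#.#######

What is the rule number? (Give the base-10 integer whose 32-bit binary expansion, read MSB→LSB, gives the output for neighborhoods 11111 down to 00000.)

  #####|#  b31=1 t=0,i=10
  ####.|.  b30=0 t=0,i=13
  ###.#|#  b29=1 t=1,i=12
  ###..|#  b28=1 t=0,i=1
  ##.##|#  b27=1 t=1,i=13
  ##.#.|.  b26=0 t=1,i=19
  ##..#|.  b25=0 t=0,i=2
  ##...|#  b24=1 t=0,i=15
  #.###|#  b23=1 t=1,i=14
  #.##.|#  b22=1 t=1,i=0
  #.#.#|.  b21=0 t=1,i=20
  #.#..|#  b20=1 t=2,i=18
  #..##|.  b19=0 t=0,i=3
  #..#.|#  b18=1 t=1,i=3
  #...#|.  b17=0 t=2,i=20
  #....|#  b16=1 t=0,i=16
  .####|.  b15=0 t=0,i=9
  .###.|#  b14=1 t=0,i=0
  .##.#|.  b13=0 t=2,i=4
  .##..|.  b12=0 t=0,i=5
  .#.##|.  b11=0 t=1,i=21
  .#.#.|#  b10=1 t=2,i=17
  .#..#|#  b9=1 t=2,i=1
  .#...|.  b8=0 t=1,i=5
  ..###|.  b7=0 t=0,i=8
  ..##.|#  b6=1 t=0,i=4
  ..#.#|#  b5=1 t=4,i=5
  ..#..|#  b4=1 t=1,i=4
  ...##|#  b3=1 t=0,i=20
  ...#.|#  b2=1 t=2,i=21
  ....#|.  b1=0 t=0,i=19
  .....|#  b0=1 t=0,i=17
  bits 10111001110101010100011001111101 = 3117762173

3117762173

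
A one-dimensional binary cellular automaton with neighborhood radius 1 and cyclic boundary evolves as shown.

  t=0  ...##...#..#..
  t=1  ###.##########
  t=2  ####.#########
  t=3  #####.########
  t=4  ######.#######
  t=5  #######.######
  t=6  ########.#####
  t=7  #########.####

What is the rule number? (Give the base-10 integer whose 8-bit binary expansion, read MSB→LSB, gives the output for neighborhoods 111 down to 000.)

  ###|#  b7=1 t=1,i=0
  ##.|#  b6=1 t=0,i=4
  #.#|#  b5=1 t=1,i=3
  #..|#  b4=1 t=0,i=5
  .##|.  b3=0 t=0,i=3
  .#.|#  b2=1 t=0,i=8
  ..#|#  b1=1 t=0,i=2
  ...|#  b0=1 t=0,i=0
  bits 11110111 = 247

247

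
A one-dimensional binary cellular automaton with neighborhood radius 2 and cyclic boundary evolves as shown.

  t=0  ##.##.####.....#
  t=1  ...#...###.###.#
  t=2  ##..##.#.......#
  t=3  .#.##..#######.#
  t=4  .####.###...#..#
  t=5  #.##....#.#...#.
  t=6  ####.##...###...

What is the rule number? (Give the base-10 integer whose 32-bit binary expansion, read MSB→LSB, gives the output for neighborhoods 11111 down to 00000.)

  ##### -> .   bit 31 = 0  t=3,i=9
  ####. -> #   bit 30 = 1  t=0,i=8
  ###.# -> .   bit 29 = 0  t=0,i=1
  ###.. -> #   bit 28 = 1  t=0,i=9
  ##.## -> .   bit 27 = 0  t=0,i=2
  ##.#. -> .   bit 26 = 0  t=1,i=14
  ##..# -> .   bit 25 = 0  t=2,i=2
  ##... -> .   bit 24 = 0  t=0,i=10
  #.### -> .   bit 23 = 0  t=0,i=6
  #.##. -> #   bit 22 = 1  t=0,i=3
  #.#.# -> #   bit 21 = 1  t=3,i=1
  #.#.. -> #   bit 20 = 1  t=1,i=15
  #..## -> #   bit 19 = 1  t=2,i=3
  #..#. -> #   bit 18 = 1  t=4,i=14
  #...# -> #   bit 17 = 1  t=1,i=1
  #.... -> #   bit 16 = 1  t=0,i=11
  .#### -> #   bit 15 = 1  t=0,i=7
  .###. -> .   bit 14 = 0  t=0,i=0
  .##.# -> .   bit 13 = 0  t=0,i=4
  .##.. -> #   bit 12 = 1  t=3,i=4
  .#.## -> #   bit 11 = 1  t=3,i=2
  .#.#. -> .   bit 10 = 0  t=3,i=0
  .#..# -> .   bit 9 = 0  t=4,i=13
  .#... -> #   bit 8 = 1  t=1,i=0
  ..### -> #   bit 7 = 1  t=0,i=15
  ..##. -> #   bit 6 = 1  t=2,i=4
  ..#.# -> .   bit 5 = 0  t=4,i=15
  ..#.. -> .   bit 4 = 0  t=1,i=3
  ...## -> .   bit 3 = 0  t=0,i=14
  ...#. -> .   bit 2 = 0  t=1,i=2
  ....# -> #   bit 1 = 1  t=0,i=13
  ..... -> #   bit 0 = 1  t=0,i=12
  bits 01010000011111111001100111000011 = 1350539715

1350539715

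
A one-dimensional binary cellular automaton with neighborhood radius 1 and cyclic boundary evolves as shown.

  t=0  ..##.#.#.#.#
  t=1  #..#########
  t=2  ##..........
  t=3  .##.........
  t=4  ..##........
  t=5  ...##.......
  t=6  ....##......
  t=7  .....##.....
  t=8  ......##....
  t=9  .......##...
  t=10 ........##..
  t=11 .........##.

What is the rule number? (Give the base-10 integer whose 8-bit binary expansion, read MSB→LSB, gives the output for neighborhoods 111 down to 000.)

116

  nb ###: next=.  (t=1,i=4, bit7=0)
  nb ##.: next=#  (t=0,i=3, bit6=1)
  nb #.#: next=#  (t=0,i=4, bit5=1)
  nb #..: next=#  (t=0,i=0, bit4=1)
  nb .##: next=.  (t=0,i=2, bit3=0)
  nb .#.: next=#  (t=0,i=5, bit2=1)
  nb ..#: next=.  (t=0,i=1, bit1=0)
  nb ...: next=.  (t=2,i=3, bit0=0)
  bits 01110100 = 116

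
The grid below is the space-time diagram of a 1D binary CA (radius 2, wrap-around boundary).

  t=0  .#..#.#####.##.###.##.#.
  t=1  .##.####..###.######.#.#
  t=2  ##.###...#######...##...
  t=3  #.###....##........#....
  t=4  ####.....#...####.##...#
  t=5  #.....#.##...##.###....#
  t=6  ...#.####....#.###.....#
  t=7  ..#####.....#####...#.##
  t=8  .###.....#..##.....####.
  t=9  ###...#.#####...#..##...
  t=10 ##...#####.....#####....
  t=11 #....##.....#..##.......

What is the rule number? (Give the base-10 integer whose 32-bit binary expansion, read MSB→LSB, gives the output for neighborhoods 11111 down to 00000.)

751356661

  [31] ##### => .  t=0,i=8
  [30] ####. => .  t=0,i=9
  [29] ###.# => #  t=0,i=10
  [28] ###.. => .  t=1,i=7
  [27] ##.## => #  t=0,i=11
  [26] ##.#. => #  t=0,i=21
  [25] ##..# => .  t=1,i=8
  [24] ##... => .  t=2,i=6
  [23] #.### => #  t=0,i=6
  [22] #.##. => #  t=0,i=12
  [21] #.#.# => .  t=1,i=21
  [20] #.#.. => .  t=0,i=22
  [19] #..## => #  t=1,i=9
  [18] #..#. => .  t=0,i=0
  [17] #...# => .  t=2,i=7
  [16] #.... => .  t=3,i=6
  [15] .#### => #  t=0,i=7
  [14] .###. => #  t=0,i=16
  [13] .##.# => .  t=0,i=13
  [12] .##.. => .  t=2,i=20
  [11] .#.## => #  t=0,i=5
  [10] .#.#. => .  t=1,i=22
  [9] .#..# => #  t=0,i=2
  [8] .#... => .  t=3,i=20
  [7] ..### => #  t=1,i=10
  [6] ..##. => #  t=2,i=0
  [5] ..#.# => #  t=0,i=4
  [4] ..#.. => #  t=0,i=1
  [3] ...## => .  t=2,i=8
  [2] ...#. => #  t=3,i=18
  [1] ....# => .  t=3,i=7
  [0] ..... => #  t=3,i=13
  bits 00101100110010001100101011110101 = 751356661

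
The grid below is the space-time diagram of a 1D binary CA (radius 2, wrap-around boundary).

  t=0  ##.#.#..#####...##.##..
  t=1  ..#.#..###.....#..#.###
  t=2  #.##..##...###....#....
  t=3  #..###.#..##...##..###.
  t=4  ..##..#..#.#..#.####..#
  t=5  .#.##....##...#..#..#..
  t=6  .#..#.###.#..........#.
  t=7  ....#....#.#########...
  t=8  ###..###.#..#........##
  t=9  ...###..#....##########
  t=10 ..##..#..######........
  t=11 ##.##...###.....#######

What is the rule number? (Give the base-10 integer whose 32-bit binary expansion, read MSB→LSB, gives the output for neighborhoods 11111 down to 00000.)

235509163

  #####|.  b31=0 t=0,i=10
  ####.|.  b30=0 t=0,i=11
  ###.#|.  b29=0 t=3,i=5
  ###..|.  b28=0 t=0,i=12
  ##.##|#  b27=1 t=0,i=18
  ##.#.|#  b26=1 t=0,i=2
  ##..#|#  b25=1 t=0,i=21
  ##...|.  b24=0 t=0,i=13
  #.###|.  b23=0 t=1,i=20
  #.##.|.  b22=0 t=0,i=19
  #.#.#|.  b21=0 t=0,i=3
  #.#..|.  b20=0 t=0,i=5
  #..##|#  b19=1 t=0,i=7
  #..#.|.  b18=0 t=1,i=1
  #...#|.  b17=0 t=0,i=14
  #....|#  b16=1 t=1,i=11
  .####|#  b15=1 t=0,i=9
  .###.|.  b14=0 t=1,i=8
  .##.#|.  b13=0 t=0,i=1
  .##..|#  b12=1 t=0,i=20
  .#.##|.  b11=0 t=1,i=19
  .#.#.|#  b10=1 t=0,i=4
  .#..#|.  b9=0 t=0,i=6
  .#...|#  b8=1 t=2,i=19
  ..###|#  b7=1 t=0,i=8
  ..##.|.  b6=0 t=0,i=0
  ..#.#|#  b5=1 t=1,i=2
  ..#..|.  b4=0 t=1,i=15
  ...##|#  b3=1 t=0,i=15
  ...#.|.  b2=0 t=1,i=14
  ....#|#  b1=1 t=1,i=13
  .....|#  b0=1 t=1,i=12
  bits 00001110000010011001010110101011 = 235509163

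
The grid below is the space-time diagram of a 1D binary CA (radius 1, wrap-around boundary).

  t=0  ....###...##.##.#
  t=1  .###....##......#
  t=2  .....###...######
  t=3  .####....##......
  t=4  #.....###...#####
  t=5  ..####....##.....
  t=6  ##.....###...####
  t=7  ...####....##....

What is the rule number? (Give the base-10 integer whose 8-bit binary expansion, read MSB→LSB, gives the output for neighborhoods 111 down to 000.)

  nb ###: next=.  (t=0,i=5, bit7=0)
  nb ##.: next=.  (t=0,i=6, bit6=0)
  nb #.#: next=.  (t=0,i=12, bit5=0)
  nb #..: next=.  (t=0,i=0, bit4=0)
  nb .##: next=.  (t=0,i=4, bit3=0)
  nb .#.: next=#  (t=0,i=16, bit2=1)
  nb ..#: next=#  (t=0,i=3, bit1=1)
  nb ...: next=#  (t=0,i=1, bit0=1)
  bits 00000111 = 7

7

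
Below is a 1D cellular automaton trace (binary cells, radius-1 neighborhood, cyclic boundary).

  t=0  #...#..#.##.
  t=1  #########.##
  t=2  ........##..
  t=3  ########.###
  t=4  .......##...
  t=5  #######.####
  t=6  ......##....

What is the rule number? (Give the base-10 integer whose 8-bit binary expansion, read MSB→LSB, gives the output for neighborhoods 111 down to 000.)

  nb ###: next=.  (t=1,i=0, bit7=0)
  nb ##.: next=#  (t=0,i=10, bit6=1)
  nb #.#: next=#  (t=0,i=8, bit5=1)
  nb #..: next=#  (t=0,i=1, bit4=1)
  nb .##: next=.  (t=0,i=9, bit3=0)
  nb .#.: next=#  (t=0,i=0, bit2=1)
  nb ..#: next=#  (t=0,i=3, bit1=1)
  nb ...: next=#  (t=0,i=2, bit0=1)
  bits 01110111 = 119

119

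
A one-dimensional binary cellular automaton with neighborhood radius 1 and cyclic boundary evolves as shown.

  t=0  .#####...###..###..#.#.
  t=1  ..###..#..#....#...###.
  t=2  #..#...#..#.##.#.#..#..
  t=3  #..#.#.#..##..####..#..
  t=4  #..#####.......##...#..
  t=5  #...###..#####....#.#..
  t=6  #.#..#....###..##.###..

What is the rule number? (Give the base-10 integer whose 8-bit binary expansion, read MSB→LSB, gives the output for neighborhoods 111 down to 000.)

165

  ###|#  b7=1 t=0,i=2
  ##.|.  b6=0 t=0,i=5
  #.#|#  b5=1 t=0,i=20
  #..|.  b4=0 t=0,i=6
  .##|.  b3=0 t=0,i=1
  .#.|#  b2=1 t=0,i=19
  ..#|.  b1=0 t=0,i=0
  ...|#  b0=1 t=0,i=7
  bits 10100101 = 165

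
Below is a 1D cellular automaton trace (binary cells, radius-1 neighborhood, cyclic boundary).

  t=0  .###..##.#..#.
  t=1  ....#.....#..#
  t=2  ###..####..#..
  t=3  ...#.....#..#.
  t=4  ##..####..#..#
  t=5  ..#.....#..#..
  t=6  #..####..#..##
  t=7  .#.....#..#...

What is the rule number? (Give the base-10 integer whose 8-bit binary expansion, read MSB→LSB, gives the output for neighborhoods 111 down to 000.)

  [7] ### => .  t=0,i=2
  [6] ##. => .  t=0,i=3
  [5] #.# => .  t=0,i=8
  [4] #.. => #  t=0,i=4
  [3] .## => .  t=0,i=1
  [2] .#. => .  t=0,i=9
  [1] ..# => .  t=0,i=0
  [0] ... => #  t=1,i=1
  bits 00010001 = 17

17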